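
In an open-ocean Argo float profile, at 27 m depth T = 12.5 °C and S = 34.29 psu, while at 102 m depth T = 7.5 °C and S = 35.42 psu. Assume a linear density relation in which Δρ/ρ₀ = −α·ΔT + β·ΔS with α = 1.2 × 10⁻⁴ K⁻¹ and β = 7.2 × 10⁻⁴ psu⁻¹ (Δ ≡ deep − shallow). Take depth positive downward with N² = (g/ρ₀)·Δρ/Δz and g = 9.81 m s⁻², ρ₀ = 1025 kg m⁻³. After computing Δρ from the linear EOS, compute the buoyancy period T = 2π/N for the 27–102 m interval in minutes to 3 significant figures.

7.70 min

ΔT = -5.0 K, ΔS = +1.13 psu (deep − shallow).
Δρ/ρ₀ = −αΔT + βΔS = 6.00 × 10⁻⁴ + 8.136 × 10⁻⁴ = 1.4136 × 10⁻³, so Δρ ≈ 1.449 kg m⁻³.
N² = (g/ρ₀)·Δρ/Δz = g·(Δρ/ρ₀)/Δz = 9.81 × 1.4136 × 10⁻³ / 75 = 1.8490 × 10⁻⁴ s⁻².
N = √(1.8490 × 10⁻⁴) = 0.013598 rad s⁻¹ → T = 2π/N = 462.07 s = 7.7012 min ≈ 7.70 min.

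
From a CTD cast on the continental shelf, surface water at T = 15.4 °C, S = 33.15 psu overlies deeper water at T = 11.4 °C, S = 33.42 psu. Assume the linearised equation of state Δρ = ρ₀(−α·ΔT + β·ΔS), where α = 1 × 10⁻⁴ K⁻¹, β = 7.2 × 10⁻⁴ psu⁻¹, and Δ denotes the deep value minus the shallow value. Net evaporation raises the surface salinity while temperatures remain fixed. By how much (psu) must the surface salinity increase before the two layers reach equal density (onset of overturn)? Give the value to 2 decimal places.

0.83 psu

Neutral buoyancy requires −α(T_deep − T_surf) + β(S_deep − S_surf′) = 0.
S_surf′ = S_deep − (α/β)·ΔT = 33.42 − (1 × 10⁻⁴/7.2 × 10⁻⁴)·(-4.0) = 33.9756 psu.
Increase required: 33.9756 − 33.15 = 0.8256 psu.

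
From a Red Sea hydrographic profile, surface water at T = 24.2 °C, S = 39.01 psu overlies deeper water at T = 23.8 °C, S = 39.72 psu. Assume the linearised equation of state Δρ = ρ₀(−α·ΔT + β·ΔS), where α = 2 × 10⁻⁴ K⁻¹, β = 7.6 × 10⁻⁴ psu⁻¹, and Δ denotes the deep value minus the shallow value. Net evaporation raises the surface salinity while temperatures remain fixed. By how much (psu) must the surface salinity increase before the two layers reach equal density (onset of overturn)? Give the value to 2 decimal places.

Neutral buoyancy requires −α(T_deep − T_surf) + β(S_deep − S_surf′) = 0.
S_surf′ = S_deep − (α/β)·ΔT = 39.72 − (2 × 10⁻⁴/7.6 × 10⁻⁴)·(-0.4) = 39.8253 psu.
Increase required: 39.8253 − 39.01 = 0.8153 psu.

0.82 psu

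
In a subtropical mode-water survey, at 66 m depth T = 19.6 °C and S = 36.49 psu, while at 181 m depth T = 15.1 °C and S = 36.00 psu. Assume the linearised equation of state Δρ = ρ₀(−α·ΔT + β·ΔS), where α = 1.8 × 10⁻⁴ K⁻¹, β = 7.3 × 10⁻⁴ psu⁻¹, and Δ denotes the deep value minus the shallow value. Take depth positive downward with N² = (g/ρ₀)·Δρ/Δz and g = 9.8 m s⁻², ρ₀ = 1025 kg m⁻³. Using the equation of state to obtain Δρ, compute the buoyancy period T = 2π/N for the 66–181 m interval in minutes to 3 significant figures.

ΔT = -4.5 K, ΔS = -0.49 psu (deep − shallow).
Δρ/ρ₀ = −αΔT + βΔS = 8.10 × 10⁻⁴ − 3.577 × 10⁻⁴ = 4.523 × 10⁻⁴, so Δρ ≈ 0.4636 kg m⁻³.
N² = (g/ρ₀)·Δρ/Δz = g·(Δρ/ρ₀)/Δz = 9.8 × 4.523 × 10⁻⁴ / 115 = 3.8544 × 10⁻⁵ s⁻².
N = √(3.8544 × 10⁻⁵) = 6.2084 × 10⁻³ rad s⁻¹ → T = 2π/N = 1.0120 × 10³ s = 16.867 min ≈ 16.9 min.

16.9 min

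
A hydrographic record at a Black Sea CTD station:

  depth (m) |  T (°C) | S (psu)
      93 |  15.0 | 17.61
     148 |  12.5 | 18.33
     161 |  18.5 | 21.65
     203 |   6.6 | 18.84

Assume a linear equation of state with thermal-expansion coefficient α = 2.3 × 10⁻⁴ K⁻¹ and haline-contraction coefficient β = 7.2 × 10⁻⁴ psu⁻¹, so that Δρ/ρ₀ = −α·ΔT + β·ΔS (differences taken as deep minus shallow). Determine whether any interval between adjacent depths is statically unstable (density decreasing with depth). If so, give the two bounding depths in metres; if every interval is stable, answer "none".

none

Evaluate Δρ/ρ₀ = −αΔT + βΔS across each adjacent pair:
  93–148 m: −αΔT+βΔS = −(2.3 × 10⁻⁴)(-2.5)+(7.2 × 10⁻⁴)(+0.72) = 1.1 × 10⁻³ → stable
  148–161 m: −αΔT+βΔS = −(2.3 × 10⁻⁴)(+6.0)+(7.2 × 10⁻⁴)(+3.32) = 1.0 × 10⁻³ → stable
  161–203 m: −αΔT+βΔS = −(2.3 × 10⁻⁴)(-11.9)+(7.2 × 10⁻⁴)(-2.81) = 7.1 × 10⁻⁴ → stable
Every interval has Δρ > 0: the column is stably stratified throughout.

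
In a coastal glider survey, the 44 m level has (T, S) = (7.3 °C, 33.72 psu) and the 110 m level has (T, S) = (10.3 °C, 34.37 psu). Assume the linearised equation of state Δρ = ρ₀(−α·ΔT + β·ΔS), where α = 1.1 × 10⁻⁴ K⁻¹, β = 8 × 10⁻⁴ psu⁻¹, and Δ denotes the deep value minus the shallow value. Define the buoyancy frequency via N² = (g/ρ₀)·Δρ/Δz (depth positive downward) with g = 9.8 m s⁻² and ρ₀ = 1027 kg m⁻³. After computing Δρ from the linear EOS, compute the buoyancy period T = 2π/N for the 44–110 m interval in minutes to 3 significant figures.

19.7 min

ΔT = +3.0 K, ΔS = +0.65 psu (deep − shallow).
Δρ/ρ₀ = −αΔT + βΔS = -3.30 × 10⁻⁴ + 5.20 × 10⁻⁴ = 1.90 × 10⁻⁴, so Δρ ≈ 0.1951 kg m⁻³.
N² = (g/ρ₀)·Δρ/Δz = g·(Δρ/ρ₀)/Δz = 9.8 × 1.90 × 10⁻⁴ / 66 = 2.8212 × 10⁻⁵ s⁻².
N = √(2.8212 × 10⁻⁵) = 5.3115 × 10⁻³ rad s⁻¹ → T = 2π/N = 1.1829 × 10³ s = 19.715 min ≈ 19.7 min.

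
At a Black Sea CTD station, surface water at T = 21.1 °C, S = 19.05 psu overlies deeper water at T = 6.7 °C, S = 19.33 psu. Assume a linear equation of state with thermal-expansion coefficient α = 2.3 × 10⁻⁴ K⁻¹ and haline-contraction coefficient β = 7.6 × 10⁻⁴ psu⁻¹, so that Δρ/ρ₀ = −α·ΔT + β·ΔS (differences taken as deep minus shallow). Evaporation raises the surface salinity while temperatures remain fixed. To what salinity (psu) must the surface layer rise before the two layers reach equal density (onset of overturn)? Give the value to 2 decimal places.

23.69 psu

Neutral buoyancy requires −α(T_deep − T_surf) + β(S_deep − S_surf′) = 0.
S_surf′ = S_deep − (α/β)·ΔT = 19.33 − (2.3 × 10⁻⁴/7.6 × 10⁻⁴)·(-14.4) = 23.6879 psu.
Increase required: 23.6879 − 19.05 = 4.6379 psu.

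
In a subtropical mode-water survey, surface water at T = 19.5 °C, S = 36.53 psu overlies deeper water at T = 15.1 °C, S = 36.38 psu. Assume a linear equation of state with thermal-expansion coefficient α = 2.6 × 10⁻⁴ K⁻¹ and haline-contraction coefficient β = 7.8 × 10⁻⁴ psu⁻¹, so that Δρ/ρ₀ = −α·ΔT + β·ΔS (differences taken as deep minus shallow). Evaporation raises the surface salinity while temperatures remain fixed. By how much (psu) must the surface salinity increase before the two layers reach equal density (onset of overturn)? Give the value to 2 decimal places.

Neutral buoyancy requires −α(T_deep − T_surf) + β(S_deep − S_surf′) = 0.
S_surf′ = S_deep − (α/β)·ΔT = 36.38 − (2.6 × 10⁻⁴/7.8 × 10⁻⁴)·(-4.4) = 37.8467 psu.
Increase required: 37.8467 − 36.53 = 1.3167 psu.

1.32 psu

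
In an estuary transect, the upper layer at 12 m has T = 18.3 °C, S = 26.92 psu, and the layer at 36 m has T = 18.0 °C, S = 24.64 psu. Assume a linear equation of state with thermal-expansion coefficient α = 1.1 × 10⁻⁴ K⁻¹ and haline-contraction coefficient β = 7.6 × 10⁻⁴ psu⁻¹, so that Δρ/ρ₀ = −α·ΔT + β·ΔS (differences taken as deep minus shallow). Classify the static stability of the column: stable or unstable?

ΔT = 18.0 − 18.3 = -0.3 K and ΔS = 24.64 − 26.92 = -2.28 psu (deep − shallow).
−αΔT = 3.30 × 10⁻⁵; βΔS = -1.7328 × 10⁻³; sum Δρ/ρ₀ = -1.6998 × 10⁻³.
Δρ/ρ₀ < 0, so Δρ < 0: deeper water is lighter → statically unstable; the column would overturn.

unstable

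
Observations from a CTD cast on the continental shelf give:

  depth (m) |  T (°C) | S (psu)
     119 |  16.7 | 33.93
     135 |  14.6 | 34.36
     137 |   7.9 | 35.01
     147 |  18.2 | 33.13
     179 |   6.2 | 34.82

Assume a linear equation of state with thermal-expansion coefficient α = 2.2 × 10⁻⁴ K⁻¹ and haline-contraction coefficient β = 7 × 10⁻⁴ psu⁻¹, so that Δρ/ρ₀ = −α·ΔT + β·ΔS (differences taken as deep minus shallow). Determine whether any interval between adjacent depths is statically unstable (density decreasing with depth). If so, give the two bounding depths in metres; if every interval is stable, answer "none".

Evaluate Δρ/ρ₀ = −αΔT + βΔS across each adjacent pair:
  119–135 m: −αΔT+βΔS = −(2.2 × 10⁻⁴)(-2.1)+(7 × 10⁻⁴)(+0.43) = 7.6 × 10⁻⁴ → stable
  135–137 m: −αΔT+βΔS = −(2.2 × 10⁻⁴)(-6.7)+(7 × 10⁻⁴)(+0.65) = 1.9 × 10⁻³ → stable
  137–147 m: −αΔT+βΔS = −(2.2 × 10⁻⁴)(+10.3)+(7 × 10⁻⁴)(-1.88) = -3.6 × 10⁻³ → UNSTABLE
  147–179 m: −αΔT+βΔS = −(2.2 × 10⁻⁴)(-12.0)+(7 × 10⁻⁴)(+1.69) = 3.8 × 10⁻³ → stable
The 137–147 m interval has Δρ < 0: lighter water underlies denser water.

137–147 m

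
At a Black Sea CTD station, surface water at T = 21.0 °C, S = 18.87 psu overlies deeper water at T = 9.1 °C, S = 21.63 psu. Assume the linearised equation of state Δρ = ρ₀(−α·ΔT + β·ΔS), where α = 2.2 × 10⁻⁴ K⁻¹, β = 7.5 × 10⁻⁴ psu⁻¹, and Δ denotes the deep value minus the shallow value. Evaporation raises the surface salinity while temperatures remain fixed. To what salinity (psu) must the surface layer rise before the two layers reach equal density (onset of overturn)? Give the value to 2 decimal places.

Neutral buoyancy requires −α(T_deep − T_surf) + β(S_deep − S_surf′) = 0.
S_surf′ = S_deep − (α/β)·ΔT = 21.63 − (2.2 × 10⁻⁴/7.5 × 10⁻⁴)·(-11.9) = 25.1207 psu.
Increase required: 25.1207 − 18.87 = 6.2507 psu.

25.12 psu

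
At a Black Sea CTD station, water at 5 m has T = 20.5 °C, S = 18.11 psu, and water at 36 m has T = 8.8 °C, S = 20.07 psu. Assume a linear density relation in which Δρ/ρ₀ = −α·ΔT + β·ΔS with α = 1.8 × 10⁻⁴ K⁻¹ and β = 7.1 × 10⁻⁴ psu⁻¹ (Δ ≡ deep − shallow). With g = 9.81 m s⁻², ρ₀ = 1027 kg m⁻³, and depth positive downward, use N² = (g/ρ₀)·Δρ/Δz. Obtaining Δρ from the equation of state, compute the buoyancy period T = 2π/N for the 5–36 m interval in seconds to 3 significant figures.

ΔT = -11.7 K, ΔS = +1.96 psu (deep − shallow).
Δρ/ρ₀ = −αΔT + βΔS = 2.106 × 10⁻³ + 1.3916 × 10⁻³ = 3.4976 × 10⁻³, so Δρ ≈ 3.592 kg m⁻³.
N² = (g/ρ₀)·Δρ/Δz = g·(Δρ/ρ₀)/Δz = 9.81 × 3.4976 × 10⁻³ / 31 = 1.1068 × 10⁻³ s⁻².
N = √(1.1068 × 10⁻³) = 0.033269 rad s⁻¹ → T = 2π/N = 188.86 s ≈ 189 s.

189 s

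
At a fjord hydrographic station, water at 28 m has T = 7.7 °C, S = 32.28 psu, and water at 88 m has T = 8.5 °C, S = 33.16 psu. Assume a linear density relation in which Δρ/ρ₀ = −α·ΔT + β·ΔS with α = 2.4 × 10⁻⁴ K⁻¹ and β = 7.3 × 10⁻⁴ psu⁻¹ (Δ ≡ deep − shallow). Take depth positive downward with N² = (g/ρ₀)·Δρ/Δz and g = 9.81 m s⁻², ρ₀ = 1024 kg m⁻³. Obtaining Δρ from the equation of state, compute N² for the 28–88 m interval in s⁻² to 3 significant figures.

ΔT = +0.8 K, ΔS = +0.88 psu (deep − shallow).
Δρ/ρ₀ = −αΔT + βΔS = -1.92 × 10⁻⁴ + 6.424 × 10⁻⁴ = 4.504 × 10⁻⁴, so Δρ ≈ 0.4612 kg m⁻³.
N² = (g/ρ₀)·Δρ/Δz = g·(Δρ/ρ₀)/Δz = 9.81 × 4.504 × 10⁻⁴ / 60 = 7.3640 × 10⁻⁵ s⁻² ≈ 7.36 × 10⁻⁵ s⁻².

7.36 × 10⁻⁵ s⁻²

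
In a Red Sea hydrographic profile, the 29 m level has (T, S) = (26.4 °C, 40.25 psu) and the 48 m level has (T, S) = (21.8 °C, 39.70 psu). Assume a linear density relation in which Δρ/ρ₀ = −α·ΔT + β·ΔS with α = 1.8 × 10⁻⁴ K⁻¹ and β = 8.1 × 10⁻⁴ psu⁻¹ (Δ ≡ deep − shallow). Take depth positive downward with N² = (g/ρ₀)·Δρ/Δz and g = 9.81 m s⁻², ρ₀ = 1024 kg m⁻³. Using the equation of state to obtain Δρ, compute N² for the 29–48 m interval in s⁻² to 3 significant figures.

ΔT = -4.6 K, ΔS = -0.55 psu (deep − shallow).
Δρ/ρ₀ = −αΔT + βΔS = 8.28 × 10⁻⁴ − 4.455 × 10⁻⁴ = 3.825 × 10⁻⁴, so Δρ ≈ 0.3917 kg m⁻³.
N² = (g/ρ₀)·Δρ/Δz = g·(Δρ/ρ₀)/Δz = 9.81 × 3.825 × 10⁻⁴ / 19 = 1.9749 × 10⁻⁴ s⁻² ≈ 1.97 × 10⁻⁴ s⁻².

1.97 × 10⁻⁴ s⁻²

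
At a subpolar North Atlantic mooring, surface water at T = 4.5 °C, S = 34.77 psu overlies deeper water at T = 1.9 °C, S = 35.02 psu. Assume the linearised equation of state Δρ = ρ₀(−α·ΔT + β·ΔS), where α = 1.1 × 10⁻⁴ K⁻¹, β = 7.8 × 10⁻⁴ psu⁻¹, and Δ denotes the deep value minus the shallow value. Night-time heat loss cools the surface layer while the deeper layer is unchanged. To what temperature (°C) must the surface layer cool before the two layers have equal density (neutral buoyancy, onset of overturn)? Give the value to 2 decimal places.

Neutral buoyancy requires Δρ = 0, i.e. −α(T_deep − T_surf′) + β(S_deep − S_surf) = 0.
T_surf′ = T_deep − (β/α)·ΔS = 1.9 − (7.8 × 10⁻⁴/1.1 × 10⁻⁴)·(+0.25) = 0.1273 °C.
Cooling required: 4.5 − (0.1273) = 4.3727 °C.

0.13 °C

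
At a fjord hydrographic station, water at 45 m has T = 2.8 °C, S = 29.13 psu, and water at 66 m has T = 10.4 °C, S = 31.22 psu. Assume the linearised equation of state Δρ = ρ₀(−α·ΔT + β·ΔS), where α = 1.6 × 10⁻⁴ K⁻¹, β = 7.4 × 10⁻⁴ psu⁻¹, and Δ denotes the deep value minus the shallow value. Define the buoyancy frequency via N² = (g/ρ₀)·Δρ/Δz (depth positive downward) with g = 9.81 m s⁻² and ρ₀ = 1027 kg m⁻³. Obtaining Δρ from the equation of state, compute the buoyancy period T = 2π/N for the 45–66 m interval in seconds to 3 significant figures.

506 s

ΔT = +7.6 K, ΔS = +2.09 psu (deep − shallow).
Δρ/ρ₀ = −αΔT + βΔS = -1.216 × 10⁻³ + 1.5466 × 10⁻³ = 3.306 × 10⁻⁴, so Δρ ≈ 0.3395 kg m⁻³.
N² = (g/ρ₀)·Δρ/Δz = g·(Δρ/ρ₀)/Δz = 9.81 × 3.306 × 10⁻⁴ / 21 = 1.5444 × 10⁻⁴ s⁻².
N = √(1.5444 × 10⁻⁴) = 0.012427 rad s⁻¹ → T = 2π/N = 505.61 s ≈ 506 s.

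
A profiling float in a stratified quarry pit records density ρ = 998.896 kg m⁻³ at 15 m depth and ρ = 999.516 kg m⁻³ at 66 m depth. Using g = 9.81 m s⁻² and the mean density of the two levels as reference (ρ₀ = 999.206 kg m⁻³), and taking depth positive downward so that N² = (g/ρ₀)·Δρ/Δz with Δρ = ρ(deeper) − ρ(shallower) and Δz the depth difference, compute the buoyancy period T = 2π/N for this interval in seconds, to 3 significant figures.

575 s

Δρ = 999.516 − 998.896 = 0.620 kg m⁻³ over Δz = 66 − 15 = 51 m.
N² = (9.81/999.206) × (0.620/51) = 1.1935 × 10⁻⁴ s⁻².
N = √(1.1935 × 10⁻⁴) = 0.010925 rad s⁻¹, so T = 2π/N = 575.12 s ≈ 575 s.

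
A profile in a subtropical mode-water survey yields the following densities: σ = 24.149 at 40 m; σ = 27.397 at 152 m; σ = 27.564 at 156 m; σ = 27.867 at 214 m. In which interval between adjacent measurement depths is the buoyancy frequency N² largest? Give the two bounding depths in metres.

Compute the density gradient over each adjacent pair:
  40–152 m: Δρ/Δz = 3.248/112 = 0.029 kg m⁻⁴
  152–156 m: Δρ/Δz = 0.167/4 = 0.042 kg m⁻⁴
  156–214 m: Δρ/Δz = 0.303/58 = 5.2 × 10⁻³ kg m⁻⁴
The largest gradient is in the 152–156 m interval — the pycnocline.

152–156 m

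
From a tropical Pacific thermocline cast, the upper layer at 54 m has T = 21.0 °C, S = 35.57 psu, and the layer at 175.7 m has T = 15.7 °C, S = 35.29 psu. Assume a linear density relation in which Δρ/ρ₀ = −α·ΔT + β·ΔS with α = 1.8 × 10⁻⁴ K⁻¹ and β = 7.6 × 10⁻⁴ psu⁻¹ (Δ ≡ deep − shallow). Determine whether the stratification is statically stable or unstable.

stable

ΔT = 15.7 − 21.0 = -5.3 K and ΔS = 35.29 − 35.57 = -0.28 psu (deep − shallow).
−αΔT = 9.54 × 10⁻⁴; βΔS = -2.128 × 10⁻⁴; sum Δρ/ρ₀ = 7.412 × 10⁻⁴.
Δρ/ρ₀ > 0, so Δρ > 0: deeper water is denser → statically stable.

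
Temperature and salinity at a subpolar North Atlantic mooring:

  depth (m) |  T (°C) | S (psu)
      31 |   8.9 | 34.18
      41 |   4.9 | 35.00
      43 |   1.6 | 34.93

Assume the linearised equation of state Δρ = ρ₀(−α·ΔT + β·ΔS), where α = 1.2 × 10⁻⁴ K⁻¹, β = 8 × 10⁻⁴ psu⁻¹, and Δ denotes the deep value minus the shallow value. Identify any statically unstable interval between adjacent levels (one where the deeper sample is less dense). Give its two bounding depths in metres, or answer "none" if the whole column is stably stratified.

none

Evaluate Δρ/ρ₀ = −αΔT + βΔS across each adjacent pair:
  31–41 m: −αΔT+βΔS = −(1.2 × 10⁻⁴)(-4.0)+(8 × 10⁻⁴)(+0.82) = 1.1 × 10⁻³ → stable
  41–43 m: −αΔT+βΔS = −(1.2 × 10⁻⁴)(-3.3)+(8 × 10⁻⁴)(-0.07) = 3.4 × 10⁻⁴ → stable
Every interval has Δρ > 0: the column is stably stratified throughout.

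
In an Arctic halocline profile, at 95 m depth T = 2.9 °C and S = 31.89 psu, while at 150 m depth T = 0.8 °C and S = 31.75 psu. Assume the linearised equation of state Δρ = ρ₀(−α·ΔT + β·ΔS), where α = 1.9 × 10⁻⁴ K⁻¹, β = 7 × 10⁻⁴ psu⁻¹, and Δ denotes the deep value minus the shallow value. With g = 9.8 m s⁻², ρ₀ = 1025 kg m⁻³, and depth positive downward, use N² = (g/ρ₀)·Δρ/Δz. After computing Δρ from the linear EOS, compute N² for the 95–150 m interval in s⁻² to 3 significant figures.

ΔT = -2.1 K, ΔS = -0.14 psu (deep − shallow).
Δρ/ρ₀ = −αΔT + βΔS = 3.99 × 10⁻⁴ − 9.80 × 10⁻⁵ = 3.01 × 10⁻⁴, so Δρ ≈ 0.3085 kg m⁻³.
N² = (g/ρ₀)·Δρ/Δz = g·(Δρ/ρ₀)/Δz = 9.8 × 3.01 × 10⁻⁴ / 55 = 5.3633 × 10⁻⁵ s⁻² ≈ 5.36 × 10⁻⁵ s⁻².

5.36 × 10⁻⁵ s⁻²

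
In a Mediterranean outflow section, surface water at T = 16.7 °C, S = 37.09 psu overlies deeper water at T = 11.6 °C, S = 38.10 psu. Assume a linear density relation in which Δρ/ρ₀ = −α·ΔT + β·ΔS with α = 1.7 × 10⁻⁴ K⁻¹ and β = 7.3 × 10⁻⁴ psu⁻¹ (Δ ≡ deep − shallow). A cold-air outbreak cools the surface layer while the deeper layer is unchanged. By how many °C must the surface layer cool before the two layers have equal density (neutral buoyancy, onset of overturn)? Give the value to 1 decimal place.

9.4 °C

Neutral buoyancy requires Δρ = 0, i.e. −α(T_deep − T_surf′) + β(S_deep − S_surf) = 0.
T_surf′ = T_deep − (β/α)·ΔS = 11.6 − (7.3 × 10⁻⁴/1.7 × 10⁻⁴)·(+1.01) = 7.263 °C.
Cooling required: 16.7 − (7.263) = 9.437 °C.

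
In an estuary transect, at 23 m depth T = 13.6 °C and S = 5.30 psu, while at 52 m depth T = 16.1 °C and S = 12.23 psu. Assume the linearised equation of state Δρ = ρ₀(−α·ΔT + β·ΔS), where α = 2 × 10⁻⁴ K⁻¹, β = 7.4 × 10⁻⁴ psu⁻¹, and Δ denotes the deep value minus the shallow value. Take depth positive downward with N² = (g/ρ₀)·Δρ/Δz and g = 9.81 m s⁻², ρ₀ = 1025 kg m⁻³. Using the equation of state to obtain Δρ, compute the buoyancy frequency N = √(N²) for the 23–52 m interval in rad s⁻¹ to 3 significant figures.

0.0396 rad s⁻¹

ΔT = +2.5 K, ΔS = +6.93 psu (deep − shallow).
Δρ/ρ₀ = −αΔT + βΔS = -5.00 × 10⁻⁴ + 5.1282 × 10⁻³ = 4.6282 × 10⁻³, so Δρ ≈ 4.744 kg m⁻³.
N² = (g/ρ₀)·Δρ/Δz = g·(Δρ/ρ₀)/Δz = 9.81 × 4.6282 × 10⁻³ / 29 = 1.5656 × 10⁻³ s⁻².
N = √(1.5656 × 10⁻³) = 0.039568 rad s⁻¹ ≈ 0.0396 rad s⁻¹.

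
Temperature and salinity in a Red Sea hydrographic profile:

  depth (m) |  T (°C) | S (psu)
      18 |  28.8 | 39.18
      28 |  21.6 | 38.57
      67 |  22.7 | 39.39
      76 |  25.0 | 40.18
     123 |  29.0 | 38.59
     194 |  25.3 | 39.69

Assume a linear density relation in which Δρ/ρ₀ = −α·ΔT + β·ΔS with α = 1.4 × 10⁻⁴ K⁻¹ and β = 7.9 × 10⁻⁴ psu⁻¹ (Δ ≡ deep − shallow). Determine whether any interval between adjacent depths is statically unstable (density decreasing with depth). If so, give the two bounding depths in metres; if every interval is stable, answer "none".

76–123 m

Evaluate Δρ/ρ₀ = −αΔT + βΔS across each adjacent pair:
  18–28 m: −αΔT+βΔS = −(1.4 × 10⁻⁴)(-7.2)+(7.9 × 10⁻⁴)(-0.61) = 5.3 × 10⁻⁴ → stable
  28–67 m: −αΔT+βΔS = −(1.4 × 10⁻⁴)(+1.1)+(7.9 × 10⁻⁴)(+0.82) = 4.9 × 10⁻⁴ → stable
  67–76 m: −αΔT+βΔS = −(1.4 × 10⁻⁴)(+2.3)+(7.9 × 10⁻⁴)(+0.79) = 3.0 × 10⁻⁴ → stable
  76–123 m: −αΔT+βΔS = −(1.4 × 10⁻⁴)(+4.0)+(7.9 × 10⁻⁴)(-1.59) = -1.8 × 10⁻³ → UNSTABLE
  123–194 m: −αΔT+βΔS = −(1.4 × 10⁻⁴)(-3.7)+(7.9 × 10⁻⁴)(+1.10) = 1.4 × 10⁻³ → stable
The 76–123 m interval has Δρ < 0: lighter water underlies denser water.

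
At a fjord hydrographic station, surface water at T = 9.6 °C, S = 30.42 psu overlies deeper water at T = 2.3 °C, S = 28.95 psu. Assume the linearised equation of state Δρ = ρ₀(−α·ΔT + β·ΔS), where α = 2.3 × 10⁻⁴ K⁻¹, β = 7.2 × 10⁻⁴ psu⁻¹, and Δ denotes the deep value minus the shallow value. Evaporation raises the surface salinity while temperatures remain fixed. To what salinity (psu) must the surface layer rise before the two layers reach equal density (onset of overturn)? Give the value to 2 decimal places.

31.28 psu

Neutral buoyancy requires −α(T_deep − T_surf) + β(S_deep − S_surf′) = 0.
S_surf′ = S_deep − (α/β)·ΔT = 28.95 − (2.3 × 10⁻⁴/7.2 × 10⁻⁴)·(-7.3) = 31.2819 psu.
Increase required: 31.2819 − 30.42 = 0.8619 psu.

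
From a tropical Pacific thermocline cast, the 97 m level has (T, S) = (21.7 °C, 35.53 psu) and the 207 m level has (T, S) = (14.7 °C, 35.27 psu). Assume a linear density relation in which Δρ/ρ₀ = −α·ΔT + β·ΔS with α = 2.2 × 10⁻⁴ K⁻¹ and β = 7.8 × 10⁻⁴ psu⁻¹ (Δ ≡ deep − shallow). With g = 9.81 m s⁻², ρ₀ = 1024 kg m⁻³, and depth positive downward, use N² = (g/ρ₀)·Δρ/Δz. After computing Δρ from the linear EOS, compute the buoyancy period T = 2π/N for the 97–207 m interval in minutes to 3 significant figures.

ΔT = -7.0 K, ΔS = -0.26 psu (deep − shallow).
Δρ/ρ₀ = −αΔT + βΔS = 1.54 × 10⁻³ − 2.028 × 10⁻⁴ = 1.3372 × 10⁻³, so Δρ ≈ 1.369 kg m⁻³.
N² = (g/ρ₀)·Δρ/Δz = g·(Δρ/ρ₀)/Δz = 9.81 × 1.3372 × 10⁻³ / 110 = 1.1925 × 10⁻⁴ s⁻².
N = √(1.1925 × 10⁻⁴) = 0.010920 rad s⁻¹ → T = 2π/N = 575.38 s = 9.5897 min ≈ 9.59 min.

9.59 min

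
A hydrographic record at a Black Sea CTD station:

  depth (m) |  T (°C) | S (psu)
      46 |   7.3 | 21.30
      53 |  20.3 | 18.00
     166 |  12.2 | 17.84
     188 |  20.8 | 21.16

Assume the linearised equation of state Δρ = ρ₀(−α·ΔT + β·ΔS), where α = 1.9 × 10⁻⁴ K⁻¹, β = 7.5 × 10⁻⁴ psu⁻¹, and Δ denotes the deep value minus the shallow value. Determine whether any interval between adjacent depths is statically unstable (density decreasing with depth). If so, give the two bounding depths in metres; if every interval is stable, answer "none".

46–53 m

Evaluate Δρ/ρ₀ = −αΔT + βΔS across each adjacent pair:
  46–53 m: −αΔT+βΔS = −(1.9 × 10⁻⁴)(+13.0)+(7.5 × 10⁻⁴)(-3.30) = -4.9 × 10⁻³ → UNSTABLE
  53–166 m: −αΔT+βΔS = −(1.9 × 10⁻⁴)(-8.1)+(7.5 × 10⁻⁴)(-0.16) = 1.4 × 10⁻³ → stable
  166–188 m: −αΔT+βΔS = −(1.9 × 10⁻⁴)(+8.6)+(7.5 × 10⁻⁴)(+3.32) = 8.6 × 10⁻⁴ → stable
The 46–53 m interval has Δρ < 0: lighter water underlies denser water.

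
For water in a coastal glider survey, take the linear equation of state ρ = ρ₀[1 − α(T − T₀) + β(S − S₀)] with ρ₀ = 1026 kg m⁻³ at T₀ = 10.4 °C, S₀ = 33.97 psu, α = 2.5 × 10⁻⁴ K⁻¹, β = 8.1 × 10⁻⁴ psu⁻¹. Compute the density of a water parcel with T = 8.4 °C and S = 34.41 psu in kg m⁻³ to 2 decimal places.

1026.88 kg m⁻³

T − T₀ = -2.0 K, S − S₀ = +0.44 psu.
Bracket = 1 − α·(-2.0) + β·(+0.44) = 1 + (8.564 × 10⁻⁴) = 1.0008564.
ρ = 1026 × 1.0008564 = 1026.88 kg m⁻³.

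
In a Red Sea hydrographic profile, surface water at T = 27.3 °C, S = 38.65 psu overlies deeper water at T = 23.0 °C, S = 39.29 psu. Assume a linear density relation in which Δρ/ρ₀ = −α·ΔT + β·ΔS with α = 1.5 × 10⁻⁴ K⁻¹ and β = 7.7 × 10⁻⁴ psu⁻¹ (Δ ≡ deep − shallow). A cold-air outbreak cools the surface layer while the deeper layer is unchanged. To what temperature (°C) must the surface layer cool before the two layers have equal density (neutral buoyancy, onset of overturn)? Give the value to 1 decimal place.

19.7 °C

Neutral buoyancy requires Δρ = 0, i.e. −α(T_deep − T_surf′) + β(S_deep − S_surf) = 0.
T_surf′ = T_deep − (β/α)·ΔS = 23.0 − (7.7 × 10⁻⁴/1.5 × 10⁻⁴)·(+0.64) = 19.715 °C.
Cooling required: 27.3 − (19.715) = 7.585 °C.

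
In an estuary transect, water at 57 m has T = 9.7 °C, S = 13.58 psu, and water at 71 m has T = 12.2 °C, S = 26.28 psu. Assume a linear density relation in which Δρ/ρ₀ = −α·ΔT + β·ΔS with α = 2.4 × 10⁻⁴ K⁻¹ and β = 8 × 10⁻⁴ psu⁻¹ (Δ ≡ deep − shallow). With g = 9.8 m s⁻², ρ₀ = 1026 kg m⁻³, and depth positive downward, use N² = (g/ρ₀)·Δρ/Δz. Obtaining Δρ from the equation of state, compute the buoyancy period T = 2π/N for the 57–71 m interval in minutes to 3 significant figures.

1.28 min

ΔT = +2.5 K, ΔS = +12.70 psu (deep − shallow).
Δρ/ρ₀ = −αΔT + βΔS = -6.00 × 10⁻⁴ + 0.01016 = 9.56 × 10⁻³, so Δρ ≈ 9.809 kg m⁻³.
N² = (g/ρ₀)·Δρ/Δz = g·(Δρ/ρ₀)/Δz = 9.8 × 9.56 × 10⁻³ / 14 = 6.6920 × 10⁻³ s⁻².
N = √(6.6920 × 10⁻³) = 0.081805 rad s⁻¹ → T = 2π/N = 76.807 s = 1.2801 min ≈ 1.28 min.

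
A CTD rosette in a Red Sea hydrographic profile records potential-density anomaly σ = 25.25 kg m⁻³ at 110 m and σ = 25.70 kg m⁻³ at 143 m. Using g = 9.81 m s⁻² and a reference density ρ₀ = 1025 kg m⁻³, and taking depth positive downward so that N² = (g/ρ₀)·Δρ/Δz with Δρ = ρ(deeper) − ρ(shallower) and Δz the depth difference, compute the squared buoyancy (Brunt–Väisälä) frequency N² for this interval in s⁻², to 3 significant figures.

Δρ = 1025.70 − 1025.25 = 0.45 kg m⁻³ over Δz = 143 − 110 = 33 m.
N² = (9.81/1025) × (0.45/33) = 1.3051 × 10⁻⁴ s⁻² ≈ 1.31 × 10⁻⁴ s⁻².
Since Δρ > 0 the layer is stably stratified.

1.31 × 10⁻⁴ s⁻²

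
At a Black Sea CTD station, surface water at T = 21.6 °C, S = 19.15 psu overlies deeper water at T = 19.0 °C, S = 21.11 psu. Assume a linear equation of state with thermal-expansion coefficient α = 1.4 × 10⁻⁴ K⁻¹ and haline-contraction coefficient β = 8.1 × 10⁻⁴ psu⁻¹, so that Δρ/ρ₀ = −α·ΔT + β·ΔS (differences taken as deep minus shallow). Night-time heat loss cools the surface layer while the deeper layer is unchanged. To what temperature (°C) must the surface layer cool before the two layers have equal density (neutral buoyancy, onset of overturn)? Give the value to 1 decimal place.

Neutral buoyancy requires Δρ = 0, i.e. −α(T_deep − T_surf′) + β(S_deep − S_surf) = 0.
T_surf′ = T_deep − (β/α)·ΔS = 19.0 − (8.1 × 10⁻⁴/1.4 × 10⁻⁴)·(+1.96) = 7.660 °C.
Cooling required: 21.6 − (7.660) = 13.940 °C.

7.7 °C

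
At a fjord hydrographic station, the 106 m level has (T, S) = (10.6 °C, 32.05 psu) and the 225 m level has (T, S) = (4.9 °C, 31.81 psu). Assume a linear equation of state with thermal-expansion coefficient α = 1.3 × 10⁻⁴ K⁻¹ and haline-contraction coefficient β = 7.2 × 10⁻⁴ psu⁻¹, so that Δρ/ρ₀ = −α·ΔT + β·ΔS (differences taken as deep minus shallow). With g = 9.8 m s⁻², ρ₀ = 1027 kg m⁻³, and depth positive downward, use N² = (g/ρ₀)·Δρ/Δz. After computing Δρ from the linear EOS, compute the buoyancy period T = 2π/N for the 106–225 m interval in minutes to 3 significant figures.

15.3 min

ΔT = -5.7 K, ΔS = -0.24 psu (deep − shallow).
Δρ/ρ₀ = −αΔT + βΔS = 7.41 × 10⁻⁴ − 1.728 × 10⁻⁴ = 5.682 × 10⁻⁴, so Δρ ≈ 0.5835 kg m⁻³.
N² = (g/ρ₀)·Δρ/Δz = g·(Δρ/ρ₀)/Δz = 9.8 × 5.682 × 10⁻⁴ / 119 = 4.6793 × 10⁻⁵ s⁻².
N = √(4.6793 × 10⁻⁵) = 6.8405 × 10⁻³ rad s⁻¹ → T = 2π/N = 918.53 s = 15.309 min ≈ 15.3 min.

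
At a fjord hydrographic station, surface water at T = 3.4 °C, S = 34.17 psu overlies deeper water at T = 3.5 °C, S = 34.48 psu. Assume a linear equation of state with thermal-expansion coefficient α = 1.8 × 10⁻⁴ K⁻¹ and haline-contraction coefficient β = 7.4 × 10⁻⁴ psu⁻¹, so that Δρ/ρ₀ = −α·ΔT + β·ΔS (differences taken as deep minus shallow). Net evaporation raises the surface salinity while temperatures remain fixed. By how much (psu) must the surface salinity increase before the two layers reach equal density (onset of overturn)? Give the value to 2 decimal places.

0.29 psu

Neutral buoyancy requires −α(T_deep − T_surf) + β(S_deep − S_surf′) = 0.
S_surf′ = S_deep − (α/β)·ΔT = 34.48 − (1.8 × 10⁻⁴/7.4 × 10⁻⁴)·(+0.1) = 34.4557 psu.
Increase required: 34.4557 − 34.17 = 0.2857 psu.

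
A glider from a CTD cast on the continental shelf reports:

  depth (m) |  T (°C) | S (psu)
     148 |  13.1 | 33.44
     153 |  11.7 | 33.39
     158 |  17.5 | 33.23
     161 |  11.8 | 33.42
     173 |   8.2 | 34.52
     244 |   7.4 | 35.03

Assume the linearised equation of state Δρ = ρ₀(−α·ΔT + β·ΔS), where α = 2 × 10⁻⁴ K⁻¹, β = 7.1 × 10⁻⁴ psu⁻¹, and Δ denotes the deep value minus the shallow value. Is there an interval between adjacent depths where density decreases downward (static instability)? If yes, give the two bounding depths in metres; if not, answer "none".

Evaluate Δρ/ρ₀ = −αΔT + βΔS across each adjacent pair:
  148–153 m: −αΔT+βΔS = −(2 × 10⁻⁴)(-1.4)+(7.1 × 10⁻⁴)(-0.05) = 2.4 × 10⁻⁴ → stable
  153–158 m: −αΔT+βΔS = −(2 × 10⁻⁴)(+5.8)+(7.1 × 10⁻⁴)(-0.16) = -1.3 × 10⁻³ → UNSTABLE
  158–161 m: −αΔT+βΔS = −(2 × 10⁻⁴)(-5.7)+(7.1 × 10⁻⁴)(+0.19) = 1.3 × 10⁻³ → stable
  161–173 m: −αΔT+βΔS = −(2 × 10⁻⁴)(-3.6)+(7.1 × 10⁻⁴)(+1.10) = 1.5 × 10⁻³ → stable
  173–244 m: −αΔT+βΔS = −(2 × 10⁻⁴)(-0.8)+(7.1 × 10⁻⁴)(+0.51) = 5.2 × 10⁻⁴ → stable
The 153–158 m interval has Δρ < 0: lighter water underlies denser water.

153–158 m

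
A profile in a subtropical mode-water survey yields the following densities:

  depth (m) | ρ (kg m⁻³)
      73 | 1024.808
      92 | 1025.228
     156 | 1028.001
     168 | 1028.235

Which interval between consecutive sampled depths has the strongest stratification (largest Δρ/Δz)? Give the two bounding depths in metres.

Compute the density gradient over each adjacent pair:
  73–92 m: Δρ/Δz = 0.420/19 = 0.022 kg m⁻⁴
  92–156 m: Δρ/Δz = 2.773/64 = 0.043 kg m⁻⁴
  156–168 m: Δρ/Δz = 0.234/12 = 0.019 kg m⁻⁴
The largest gradient is in the 92–156 m interval — the pycnocline.

92–156 m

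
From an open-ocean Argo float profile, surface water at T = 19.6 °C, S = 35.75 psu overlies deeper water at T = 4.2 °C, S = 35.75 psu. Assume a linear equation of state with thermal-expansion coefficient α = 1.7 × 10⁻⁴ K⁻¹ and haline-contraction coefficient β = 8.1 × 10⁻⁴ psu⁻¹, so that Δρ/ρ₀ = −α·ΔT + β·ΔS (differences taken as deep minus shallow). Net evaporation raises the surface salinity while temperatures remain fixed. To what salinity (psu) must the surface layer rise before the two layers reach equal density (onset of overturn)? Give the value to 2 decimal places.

Neutral buoyancy requires −α(T_deep − T_surf) + β(S_deep − S_surf′) = 0.
S_surf′ = S_deep − (α/β)·ΔT = 35.75 − (1.7 × 10⁻⁴/8.1 × 10⁻⁴)·(-15.4) = 38.9821 psu.
Increase required: 38.9821 − 35.75 = 3.2321 psu.

38.98 psu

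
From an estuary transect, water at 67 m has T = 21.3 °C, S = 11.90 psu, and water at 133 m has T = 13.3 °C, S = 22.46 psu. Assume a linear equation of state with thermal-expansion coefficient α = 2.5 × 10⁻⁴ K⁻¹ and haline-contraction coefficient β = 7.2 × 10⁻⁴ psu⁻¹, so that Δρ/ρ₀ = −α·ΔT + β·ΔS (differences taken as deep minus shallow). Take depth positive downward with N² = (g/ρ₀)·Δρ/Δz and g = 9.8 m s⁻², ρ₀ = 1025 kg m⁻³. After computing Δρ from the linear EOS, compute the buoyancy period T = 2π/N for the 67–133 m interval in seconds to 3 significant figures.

166 s

ΔT = -8.0 K, ΔS = +10.56 psu (deep − shallow).
Δρ/ρ₀ = −αΔT + βΔS = 2.00 × 10⁻³ + 7.6032 × 10⁻³ = 9.6032 × 10⁻³, so Δρ ≈ 9.843 kg m⁻³.
N² = (g/ρ₀)·Δρ/Δz = g·(Δρ/ρ₀)/Δz = 9.8 × 9.6032 × 10⁻³ / 66 = 1.4259 × 10⁻³ s⁻².
N = √(1.4259 × 10⁻³) = 0.037761 rad s⁻¹ → T = 2π/N = 166.39 s ≈ 166 s.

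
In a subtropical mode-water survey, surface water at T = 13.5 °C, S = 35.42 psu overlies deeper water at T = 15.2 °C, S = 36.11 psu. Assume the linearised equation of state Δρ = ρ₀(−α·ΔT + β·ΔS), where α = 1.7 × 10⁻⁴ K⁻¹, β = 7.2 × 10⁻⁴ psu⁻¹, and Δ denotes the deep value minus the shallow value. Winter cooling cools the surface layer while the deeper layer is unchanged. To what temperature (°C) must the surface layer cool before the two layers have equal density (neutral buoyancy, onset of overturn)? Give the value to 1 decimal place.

12.3 °C

Neutral buoyancy requires Δρ = 0, i.e. −α(T_deep − T_surf′) + β(S_deep − S_surf) = 0.
T_surf′ = T_deep − (β/α)·ΔS = 15.2 − (7.2 × 10⁻⁴/1.7 × 10⁻⁴)·(+0.69) = 12.278 °C.
Cooling required: 13.5 − (12.278) = 1.222 °C.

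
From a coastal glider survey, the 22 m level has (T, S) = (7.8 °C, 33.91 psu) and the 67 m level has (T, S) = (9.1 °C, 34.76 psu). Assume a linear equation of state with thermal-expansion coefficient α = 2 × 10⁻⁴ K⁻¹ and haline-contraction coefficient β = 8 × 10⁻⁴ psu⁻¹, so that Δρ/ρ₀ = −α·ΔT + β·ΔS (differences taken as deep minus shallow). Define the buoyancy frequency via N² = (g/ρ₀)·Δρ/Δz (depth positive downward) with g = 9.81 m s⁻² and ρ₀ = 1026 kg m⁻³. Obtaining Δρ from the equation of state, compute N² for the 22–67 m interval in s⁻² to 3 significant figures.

9.16 × 10⁻⁵ s⁻²

ΔT = +1.3 K, ΔS = +0.85 psu (deep − shallow).
Δρ/ρ₀ = −αΔT + βΔS = -2.60 × 10⁻⁴ + 6.80 × 10⁻⁴ = 4.20 × 10⁻⁴, so Δρ ≈ 0.4309 kg m⁻³.
N² = (g/ρ₀)·Δρ/Δz = g·(Δρ/ρ₀)/Δz = 9.81 × 4.20 × 10⁻⁴ / 45 = 9.1560 × 10⁻⁵ s⁻² ≈ 9.16 × 10⁻⁵ s⁻².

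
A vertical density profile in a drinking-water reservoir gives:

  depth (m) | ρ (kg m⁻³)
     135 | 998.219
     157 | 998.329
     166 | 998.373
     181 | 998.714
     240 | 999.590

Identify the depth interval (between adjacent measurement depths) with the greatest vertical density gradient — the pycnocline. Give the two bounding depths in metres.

166–181 m

Compute the density gradient over each adjacent pair:
  135–157 m: Δρ/Δz = 0.110/22 = 5.0 × 10⁻³ kg m⁻⁴
  157–166 m: Δρ/Δz = 0.044/9 = 4.9 × 10⁻³ kg m⁻⁴
  166–181 m: Δρ/Δz = 0.341/15 = 0.023 kg m⁻⁴
  181–240 m: Δρ/Δz = 0.876/59 = 0.015 kg m⁻⁴
The largest gradient is in the 166–181 m interval — the pycnocline.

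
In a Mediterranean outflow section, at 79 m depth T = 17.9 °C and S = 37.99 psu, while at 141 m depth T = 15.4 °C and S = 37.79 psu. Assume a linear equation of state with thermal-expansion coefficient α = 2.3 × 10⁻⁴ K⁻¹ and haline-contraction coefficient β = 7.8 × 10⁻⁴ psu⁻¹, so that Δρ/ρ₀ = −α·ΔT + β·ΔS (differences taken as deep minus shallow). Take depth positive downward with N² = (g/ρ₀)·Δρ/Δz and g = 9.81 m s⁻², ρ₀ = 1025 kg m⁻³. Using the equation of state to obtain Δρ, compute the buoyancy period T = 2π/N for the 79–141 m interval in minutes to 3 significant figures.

ΔT = -2.5 K, ΔS = -0.20 psu (deep − shallow).
Δρ/ρ₀ = −αΔT + βΔS = 5.75 × 10⁻⁴ − 1.56 × 10⁻⁴ = 4.19 × 10⁻⁴, so Δρ ≈ 0.4295 kg m⁻³.
N² = (g/ρ₀)·Δρ/Δz = g·(Δρ/ρ₀)/Δz = 9.81 × 4.19 × 10⁻⁴ / 62 = 6.6297 × 10⁻⁵ s⁻².
N = √(6.6297 × 10⁻⁵) = 8.1423 × 10⁻³ rad s⁻¹ → T = 2π/N = 771.67 s = 12.861 min ≈ 12.9 min.

12.9 min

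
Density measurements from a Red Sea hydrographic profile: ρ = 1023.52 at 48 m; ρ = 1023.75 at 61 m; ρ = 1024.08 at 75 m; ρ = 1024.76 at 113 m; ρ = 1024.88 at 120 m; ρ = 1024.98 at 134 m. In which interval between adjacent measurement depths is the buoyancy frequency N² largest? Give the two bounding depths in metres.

61–75 m

Compute the density gradient over each adjacent pair:
  48–61 m: Δρ/Δz = 0.23/13 = 0.018 kg m⁻⁴
  61–75 m: Δρ/Δz = 0.33/14 = 0.024 kg m⁻⁴
  75–113 m: Δρ/Δz = 0.68/38 = 0.018 kg m⁻⁴
  113–120 m: Δρ/Δz = 0.12/7 = 0.017 kg m⁻⁴
  120–134 m: Δρ/Δz = 0.10/14 = 7.1 × 10⁻³ kg m⁻⁴
The largest gradient is in the 61–75 m interval — the pycnocline.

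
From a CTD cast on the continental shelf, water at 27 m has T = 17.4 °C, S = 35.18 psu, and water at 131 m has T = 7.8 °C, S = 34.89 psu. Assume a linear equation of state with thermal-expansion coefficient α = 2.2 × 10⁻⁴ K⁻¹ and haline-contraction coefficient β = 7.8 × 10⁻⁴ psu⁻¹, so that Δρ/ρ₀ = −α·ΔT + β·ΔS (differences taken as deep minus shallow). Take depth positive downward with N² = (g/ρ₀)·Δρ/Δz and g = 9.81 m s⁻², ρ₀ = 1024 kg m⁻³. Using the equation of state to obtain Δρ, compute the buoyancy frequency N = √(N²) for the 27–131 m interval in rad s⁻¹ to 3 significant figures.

ΔT = -9.6 K, ΔS = -0.29 psu (deep − shallow).
Δρ/ρ₀ = −αΔT + βΔS = 2.112 × 10⁻³ − 2.262 × 10⁻⁴ = 1.8858 × 10⁻³, so Δρ ≈ 1.931 kg m⁻³.
N² = (g/ρ₀)·Δρ/Δz = g·(Δρ/ρ₀)/Δz = 9.81 × 1.8858 × 10⁻³ / 104 = 1.7788 × 10⁻⁴ s⁻².
N = √(1.7788 × 10⁻⁴) = 0.013337 rad s⁻¹ ≈ 0.0133 rad s⁻¹.

0.0133 rad s⁻¹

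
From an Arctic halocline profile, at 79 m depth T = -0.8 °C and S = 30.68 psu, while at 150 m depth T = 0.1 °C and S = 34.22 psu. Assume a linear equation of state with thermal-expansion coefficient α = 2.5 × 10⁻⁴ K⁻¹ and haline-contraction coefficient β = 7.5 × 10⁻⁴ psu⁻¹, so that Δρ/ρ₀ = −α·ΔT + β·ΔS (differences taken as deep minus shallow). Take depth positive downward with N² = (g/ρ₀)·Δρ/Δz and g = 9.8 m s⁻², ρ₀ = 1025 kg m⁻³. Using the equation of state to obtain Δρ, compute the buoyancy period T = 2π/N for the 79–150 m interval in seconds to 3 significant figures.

ΔT = +0.9 K, ΔS = +3.54 psu (deep − shallow).
Δρ/ρ₀ = −αΔT + βΔS = -2.25 × 10⁻⁴ + 2.655 × 10⁻³ = 2.43 × 10⁻³, so Δρ ≈ 2.491 kg m⁻³.
N² = (g/ρ₀)·Δρ/Δz = g·(Δρ/ρ₀)/Δz = 9.8 × 2.43 × 10⁻³ / 71 = 3.3541 × 10⁻⁴ s⁻².
N = √(3.3541 × 10⁻⁴) = 0.018314 rad s⁻¹ → T = 2π/N = 343.08 s ≈ 343 s.

343 s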